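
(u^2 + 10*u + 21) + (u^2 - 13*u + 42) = 2*u^2 - 3*u + 63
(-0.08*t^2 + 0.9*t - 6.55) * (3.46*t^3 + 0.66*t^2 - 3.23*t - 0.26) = -0.2768*t^5 + 3.0612*t^4 - 21.8106*t^3 - 7.2092*t^2 + 20.9225*t + 1.703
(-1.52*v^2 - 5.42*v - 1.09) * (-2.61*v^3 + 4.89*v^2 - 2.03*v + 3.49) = 3.9672*v^5 + 6.7134*v^4 - 20.5733*v^3 + 0.367699999999999*v^2 - 16.7031*v - 3.8041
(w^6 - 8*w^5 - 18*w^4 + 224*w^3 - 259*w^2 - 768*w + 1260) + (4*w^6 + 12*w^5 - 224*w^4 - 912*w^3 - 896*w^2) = 5*w^6 + 4*w^5 - 242*w^4 - 688*w^3 - 1155*w^2 - 768*w + 1260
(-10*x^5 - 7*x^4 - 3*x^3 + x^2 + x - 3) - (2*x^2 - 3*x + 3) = -10*x^5 - 7*x^4 - 3*x^3 - x^2 + 4*x - 6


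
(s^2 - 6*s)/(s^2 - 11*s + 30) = s/(s - 5)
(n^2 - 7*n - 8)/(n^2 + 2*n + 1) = (n - 8)/(n + 1)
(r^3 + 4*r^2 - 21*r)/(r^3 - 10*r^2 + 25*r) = (r^2 + 4*r - 21)/(r^2 - 10*r + 25)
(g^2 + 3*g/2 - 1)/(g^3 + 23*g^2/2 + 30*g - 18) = (g + 2)/(g^2 + 12*g + 36)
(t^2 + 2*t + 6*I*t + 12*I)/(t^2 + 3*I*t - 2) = (t^2 + t*(2 + 6*I) + 12*I)/(t^2 + 3*I*t - 2)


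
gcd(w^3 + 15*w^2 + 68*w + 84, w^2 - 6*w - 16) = w + 2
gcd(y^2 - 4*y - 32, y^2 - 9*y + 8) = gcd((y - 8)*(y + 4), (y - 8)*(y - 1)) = y - 8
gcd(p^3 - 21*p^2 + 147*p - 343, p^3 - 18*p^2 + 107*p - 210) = p - 7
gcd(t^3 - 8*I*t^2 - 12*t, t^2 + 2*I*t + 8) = t - 2*I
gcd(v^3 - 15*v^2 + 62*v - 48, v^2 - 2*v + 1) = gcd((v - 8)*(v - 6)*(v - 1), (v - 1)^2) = v - 1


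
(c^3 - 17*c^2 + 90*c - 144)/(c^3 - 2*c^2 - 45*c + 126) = (c - 8)/(c + 7)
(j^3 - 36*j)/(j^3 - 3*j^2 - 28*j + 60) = j*(j + 6)/(j^2 + 3*j - 10)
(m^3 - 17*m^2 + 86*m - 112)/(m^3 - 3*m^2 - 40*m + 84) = (m - 8)/(m + 6)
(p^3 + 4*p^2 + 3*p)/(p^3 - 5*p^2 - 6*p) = (p + 3)/(p - 6)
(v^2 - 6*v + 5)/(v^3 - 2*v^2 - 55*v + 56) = (v - 5)/(v^2 - v - 56)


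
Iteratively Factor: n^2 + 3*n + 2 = (n + 2)*(n + 1)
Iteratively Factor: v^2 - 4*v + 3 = (v - 3)*(v - 1)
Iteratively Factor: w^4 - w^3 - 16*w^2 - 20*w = (w + 2)*(w^3 - 3*w^2 - 10*w) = (w + 2)^2*(w^2 - 5*w) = w*(w + 2)^2*(w - 5)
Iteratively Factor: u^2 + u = (u + 1)*(u)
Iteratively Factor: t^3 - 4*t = (t)*(t^2 - 4) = t*(t + 2)*(t - 2)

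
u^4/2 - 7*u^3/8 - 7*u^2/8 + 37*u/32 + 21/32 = (u/2 + 1/4)*(u - 7/4)*(u - 3/2)*(u + 1)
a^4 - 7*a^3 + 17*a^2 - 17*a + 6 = (a - 3)*(a - 2)*(a - 1)^2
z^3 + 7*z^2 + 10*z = z*(z + 2)*(z + 5)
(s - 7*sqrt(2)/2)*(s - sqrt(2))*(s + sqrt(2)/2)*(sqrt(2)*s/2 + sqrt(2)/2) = sqrt(2)*s^4/2 - 4*s^3 + sqrt(2)*s^3/2 - 4*s^2 + 5*sqrt(2)*s^2/4 + 5*sqrt(2)*s/4 + 7*s/2 + 7/2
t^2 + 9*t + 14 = (t + 2)*(t + 7)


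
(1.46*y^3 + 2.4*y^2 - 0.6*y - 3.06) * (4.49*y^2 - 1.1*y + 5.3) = 6.5554*y^5 + 9.17*y^4 + 2.404*y^3 - 0.359400000000003*y^2 + 0.186000000000001*y - 16.218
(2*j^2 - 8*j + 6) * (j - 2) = 2*j^3 - 12*j^2 + 22*j - 12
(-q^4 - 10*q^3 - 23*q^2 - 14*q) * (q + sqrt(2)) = -q^5 - 10*q^4 - sqrt(2)*q^4 - 23*q^3 - 10*sqrt(2)*q^3 - 23*sqrt(2)*q^2 - 14*q^2 - 14*sqrt(2)*q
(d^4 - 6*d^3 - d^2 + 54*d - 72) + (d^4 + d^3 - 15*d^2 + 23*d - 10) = 2*d^4 - 5*d^3 - 16*d^2 + 77*d - 82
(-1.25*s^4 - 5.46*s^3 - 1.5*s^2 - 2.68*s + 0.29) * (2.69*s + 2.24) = -3.3625*s^5 - 17.4874*s^4 - 16.2654*s^3 - 10.5692*s^2 - 5.2231*s + 0.6496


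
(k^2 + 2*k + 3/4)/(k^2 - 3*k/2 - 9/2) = (k + 1/2)/(k - 3)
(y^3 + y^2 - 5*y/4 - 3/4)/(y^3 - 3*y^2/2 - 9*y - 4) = (2*y^2 + y - 3)/(2*(y^2 - 2*y - 8))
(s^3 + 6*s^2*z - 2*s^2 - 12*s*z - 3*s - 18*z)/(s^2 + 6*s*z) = s - 2 - 3/s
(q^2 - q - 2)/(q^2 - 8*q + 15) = (q^2 - q - 2)/(q^2 - 8*q + 15)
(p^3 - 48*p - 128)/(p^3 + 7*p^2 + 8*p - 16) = (p - 8)/(p - 1)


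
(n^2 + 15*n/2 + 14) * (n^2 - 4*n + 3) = n^4 + 7*n^3/2 - 13*n^2 - 67*n/2 + 42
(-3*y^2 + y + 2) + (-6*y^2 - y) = 2 - 9*y^2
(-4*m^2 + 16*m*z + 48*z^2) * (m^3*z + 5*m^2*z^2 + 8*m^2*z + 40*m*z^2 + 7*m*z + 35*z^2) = -4*m^5*z - 4*m^4*z^2 - 32*m^4*z + 128*m^3*z^3 - 32*m^3*z^2 - 28*m^3*z + 240*m^2*z^4 + 1024*m^2*z^3 - 28*m^2*z^2 + 1920*m*z^4 + 896*m*z^3 + 1680*z^4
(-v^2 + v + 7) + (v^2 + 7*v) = 8*v + 7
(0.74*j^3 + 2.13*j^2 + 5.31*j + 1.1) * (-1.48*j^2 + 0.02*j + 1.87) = -1.0952*j^5 - 3.1376*j^4 - 6.4324*j^3 + 2.4613*j^2 + 9.9517*j + 2.057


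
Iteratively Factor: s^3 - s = (s)*(s^2 - 1) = s*(s - 1)*(s + 1)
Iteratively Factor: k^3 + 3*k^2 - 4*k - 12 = (k + 2)*(k^2 + k - 6) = (k + 2)*(k + 3)*(k - 2)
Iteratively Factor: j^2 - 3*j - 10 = (j + 2)*(j - 5)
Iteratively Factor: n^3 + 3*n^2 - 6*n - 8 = (n + 1)*(n^2 + 2*n - 8) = (n - 2)*(n + 1)*(n + 4)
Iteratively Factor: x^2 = (x)*(x)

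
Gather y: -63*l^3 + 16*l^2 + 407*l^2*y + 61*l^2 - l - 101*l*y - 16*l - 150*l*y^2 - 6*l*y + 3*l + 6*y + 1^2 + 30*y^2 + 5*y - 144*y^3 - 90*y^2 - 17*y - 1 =-63*l^3 + 77*l^2 - 14*l - 144*y^3 + y^2*(-150*l - 60) + y*(407*l^2 - 107*l - 6)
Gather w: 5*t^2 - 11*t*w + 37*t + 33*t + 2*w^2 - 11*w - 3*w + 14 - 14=5*t^2 + 70*t + 2*w^2 + w*(-11*t - 14)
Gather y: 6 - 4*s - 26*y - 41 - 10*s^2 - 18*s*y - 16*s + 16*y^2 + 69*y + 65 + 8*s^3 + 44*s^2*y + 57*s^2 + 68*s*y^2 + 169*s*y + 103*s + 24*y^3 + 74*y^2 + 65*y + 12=8*s^3 + 47*s^2 + 83*s + 24*y^3 + y^2*(68*s + 90) + y*(44*s^2 + 151*s + 108) + 42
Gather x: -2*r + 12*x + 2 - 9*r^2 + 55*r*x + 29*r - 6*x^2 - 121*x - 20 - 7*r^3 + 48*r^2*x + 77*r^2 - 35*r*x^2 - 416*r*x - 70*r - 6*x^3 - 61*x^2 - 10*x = -7*r^3 + 68*r^2 - 43*r - 6*x^3 + x^2*(-35*r - 67) + x*(48*r^2 - 361*r - 119) - 18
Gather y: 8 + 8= 16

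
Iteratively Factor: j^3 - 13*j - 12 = (j + 1)*(j^2 - j - 12) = (j - 4)*(j + 1)*(j + 3)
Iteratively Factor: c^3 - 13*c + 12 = (c - 3)*(c^2 + 3*c - 4) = (c - 3)*(c + 4)*(c - 1)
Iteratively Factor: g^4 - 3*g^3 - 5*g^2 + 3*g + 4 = (g - 1)*(g^3 - 2*g^2 - 7*g - 4) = (g - 1)*(g + 1)*(g^2 - 3*g - 4) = (g - 1)*(g + 1)^2*(g - 4)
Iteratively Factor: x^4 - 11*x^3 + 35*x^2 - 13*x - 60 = (x - 4)*(x^3 - 7*x^2 + 7*x + 15) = (x - 4)*(x + 1)*(x^2 - 8*x + 15) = (x - 5)*(x - 4)*(x + 1)*(x - 3)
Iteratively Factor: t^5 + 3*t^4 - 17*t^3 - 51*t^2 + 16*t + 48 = (t + 3)*(t^4 - 17*t^2 + 16) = (t + 3)*(t + 4)*(t^3 - 4*t^2 - t + 4) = (t - 1)*(t + 3)*(t + 4)*(t^2 - 3*t - 4) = (t - 4)*(t - 1)*(t + 3)*(t + 4)*(t + 1)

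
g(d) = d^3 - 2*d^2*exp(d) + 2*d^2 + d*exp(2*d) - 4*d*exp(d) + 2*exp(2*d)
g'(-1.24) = 0.69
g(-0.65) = 1.85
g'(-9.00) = 206.99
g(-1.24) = 1.78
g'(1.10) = 27.29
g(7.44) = 27131284.48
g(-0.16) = 1.88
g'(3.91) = 28695.94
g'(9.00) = 1508251035.18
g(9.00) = 720656140.89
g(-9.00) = -567.02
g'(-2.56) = 9.68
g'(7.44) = 57342773.73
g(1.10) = 11.24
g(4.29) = 29666.52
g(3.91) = 12499.55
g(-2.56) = -3.90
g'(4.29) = 66891.89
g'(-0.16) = 0.47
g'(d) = -2*d^2*exp(d) + 3*d^2 + 2*d*exp(2*d) - 8*d*exp(d) + 4*d + 5*exp(2*d) - 4*exp(d)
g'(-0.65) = -0.14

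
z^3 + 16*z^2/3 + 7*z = z*(z + 7/3)*(z + 3)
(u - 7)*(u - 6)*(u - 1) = u^3 - 14*u^2 + 55*u - 42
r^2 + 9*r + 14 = (r + 2)*(r + 7)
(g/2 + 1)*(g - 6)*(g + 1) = g^3/2 - 3*g^2/2 - 8*g - 6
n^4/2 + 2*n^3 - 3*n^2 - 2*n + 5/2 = (n/2 + 1/2)*(n - 1)^2*(n + 5)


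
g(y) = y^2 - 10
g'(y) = 2*y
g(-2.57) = -3.40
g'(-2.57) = -5.14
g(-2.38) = -4.34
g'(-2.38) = -4.76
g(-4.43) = 9.62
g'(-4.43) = -8.86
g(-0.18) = -9.97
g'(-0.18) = -0.36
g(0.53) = -9.72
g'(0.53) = 1.06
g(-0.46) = -9.79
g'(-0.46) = -0.92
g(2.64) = -3.03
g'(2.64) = 5.28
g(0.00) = -10.00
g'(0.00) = 0.00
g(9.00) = 71.00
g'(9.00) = 18.00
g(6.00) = 26.00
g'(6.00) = 12.00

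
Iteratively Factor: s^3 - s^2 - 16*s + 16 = (s + 4)*(s^2 - 5*s + 4) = (s - 4)*(s + 4)*(s - 1)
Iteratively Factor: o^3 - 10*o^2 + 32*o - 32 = (o - 4)*(o^2 - 6*o + 8) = (o - 4)^2*(o - 2)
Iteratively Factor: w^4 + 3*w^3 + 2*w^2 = (w + 1)*(w^3 + 2*w^2) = (w + 1)*(w + 2)*(w^2) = w*(w + 1)*(w + 2)*(w)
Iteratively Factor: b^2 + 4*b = (b + 4)*(b)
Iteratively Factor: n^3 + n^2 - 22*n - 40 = (n + 2)*(n^2 - n - 20) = (n + 2)*(n + 4)*(n - 5)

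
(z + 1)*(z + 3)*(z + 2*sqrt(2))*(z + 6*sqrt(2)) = z^4 + 4*z^3 + 8*sqrt(2)*z^3 + 27*z^2 + 32*sqrt(2)*z^2 + 24*sqrt(2)*z + 96*z + 72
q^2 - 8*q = q*(q - 8)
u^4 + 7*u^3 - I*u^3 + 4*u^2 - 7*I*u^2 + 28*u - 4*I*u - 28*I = (u + 7)*(u - 2*I)*(u - I)*(u + 2*I)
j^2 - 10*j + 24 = (j - 6)*(j - 4)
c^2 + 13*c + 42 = (c + 6)*(c + 7)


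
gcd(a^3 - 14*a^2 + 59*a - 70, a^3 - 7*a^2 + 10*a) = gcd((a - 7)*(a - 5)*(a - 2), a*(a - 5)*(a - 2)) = a^2 - 7*a + 10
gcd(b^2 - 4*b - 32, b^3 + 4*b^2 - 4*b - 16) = b + 4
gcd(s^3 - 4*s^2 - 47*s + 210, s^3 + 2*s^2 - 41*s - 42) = s^2 + s - 42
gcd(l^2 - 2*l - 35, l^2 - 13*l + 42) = l - 7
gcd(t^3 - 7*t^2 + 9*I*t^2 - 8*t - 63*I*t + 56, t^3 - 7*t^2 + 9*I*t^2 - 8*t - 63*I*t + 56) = t^3 + t^2*(-7 + 9*I) + t*(-8 - 63*I) + 56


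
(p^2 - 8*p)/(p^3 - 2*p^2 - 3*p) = (8 - p)/(-p^2 + 2*p + 3)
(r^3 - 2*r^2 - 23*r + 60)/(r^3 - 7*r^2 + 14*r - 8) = (r^2 + 2*r - 15)/(r^2 - 3*r + 2)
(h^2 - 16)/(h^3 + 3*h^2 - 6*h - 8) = (h - 4)/(h^2 - h - 2)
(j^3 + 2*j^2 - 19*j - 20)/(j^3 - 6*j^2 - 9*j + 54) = (j^3 + 2*j^2 - 19*j - 20)/(j^3 - 6*j^2 - 9*j + 54)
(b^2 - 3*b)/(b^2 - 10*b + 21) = b/(b - 7)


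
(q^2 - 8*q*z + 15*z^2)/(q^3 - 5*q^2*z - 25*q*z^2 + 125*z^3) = (-q + 3*z)/(-q^2 + 25*z^2)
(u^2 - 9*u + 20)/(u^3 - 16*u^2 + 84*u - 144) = (u - 5)/(u^2 - 12*u + 36)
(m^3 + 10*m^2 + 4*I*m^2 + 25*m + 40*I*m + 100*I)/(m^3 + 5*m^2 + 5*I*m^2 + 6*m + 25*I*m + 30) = (m^2 + m*(5 + 4*I) + 20*I)/(m^2 + 5*I*m + 6)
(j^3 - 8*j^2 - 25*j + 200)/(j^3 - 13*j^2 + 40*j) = (j + 5)/j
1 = 1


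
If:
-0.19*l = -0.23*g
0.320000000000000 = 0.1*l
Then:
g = 2.64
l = 3.20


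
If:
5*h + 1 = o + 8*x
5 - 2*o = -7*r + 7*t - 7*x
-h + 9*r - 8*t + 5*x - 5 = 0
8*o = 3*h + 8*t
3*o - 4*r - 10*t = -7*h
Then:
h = 5120/413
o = 869/59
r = 12459/1652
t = 4163/413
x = 9965/1652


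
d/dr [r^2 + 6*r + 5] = 2*r + 6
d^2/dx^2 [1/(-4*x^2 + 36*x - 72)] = (x^2 - 9*x - (2*x - 9)^2 + 18)/(2*(x^2 - 9*x + 18)^3)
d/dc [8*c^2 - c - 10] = 16*c - 1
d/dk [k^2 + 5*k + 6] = 2*k + 5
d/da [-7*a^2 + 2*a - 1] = 2 - 14*a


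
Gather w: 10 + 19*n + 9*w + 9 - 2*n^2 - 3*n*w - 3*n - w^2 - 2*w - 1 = -2*n^2 + 16*n - w^2 + w*(7 - 3*n) + 18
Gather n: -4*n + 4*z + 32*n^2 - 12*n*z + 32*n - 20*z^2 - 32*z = 32*n^2 + n*(28 - 12*z) - 20*z^2 - 28*z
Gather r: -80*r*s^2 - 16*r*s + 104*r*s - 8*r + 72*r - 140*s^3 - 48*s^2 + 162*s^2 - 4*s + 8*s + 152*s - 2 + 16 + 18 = r*(-80*s^2 + 88*s + 64) - 140*s^3 + 114*s^2 + 156*s + 32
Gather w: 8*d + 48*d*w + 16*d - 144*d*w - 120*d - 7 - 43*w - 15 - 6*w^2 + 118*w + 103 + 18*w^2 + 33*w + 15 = -96*d + 12*w^2 + w*(108 - 96*d) + 96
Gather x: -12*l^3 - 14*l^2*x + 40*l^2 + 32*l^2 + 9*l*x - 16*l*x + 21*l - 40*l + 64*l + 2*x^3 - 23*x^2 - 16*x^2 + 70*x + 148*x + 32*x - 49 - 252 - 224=-12*l^3 + 72*l^2 + 45*l + 2*x^3 - 39*x^2 + x*(-14*l^2 - 7*l + 250) - 525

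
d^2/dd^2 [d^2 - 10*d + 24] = 2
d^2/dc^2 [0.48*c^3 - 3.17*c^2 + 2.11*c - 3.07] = 2.88*c - 6.34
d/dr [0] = 0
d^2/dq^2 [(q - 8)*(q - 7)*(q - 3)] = 6*q - 36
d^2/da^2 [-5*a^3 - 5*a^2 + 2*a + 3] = -30*a - 10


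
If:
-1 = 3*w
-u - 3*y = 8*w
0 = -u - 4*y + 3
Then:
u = 5/3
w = -1/3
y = 1/3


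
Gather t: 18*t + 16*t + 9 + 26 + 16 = 34*t + 51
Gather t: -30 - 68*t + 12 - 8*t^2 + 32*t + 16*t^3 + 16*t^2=16*t^3 + 8*t^2 - 36*t - 18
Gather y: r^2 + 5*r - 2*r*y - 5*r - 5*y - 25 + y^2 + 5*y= r^2 - 2*r*y + y^2 - 25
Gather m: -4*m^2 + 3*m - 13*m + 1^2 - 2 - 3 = -4*m^2 - 10*m - 4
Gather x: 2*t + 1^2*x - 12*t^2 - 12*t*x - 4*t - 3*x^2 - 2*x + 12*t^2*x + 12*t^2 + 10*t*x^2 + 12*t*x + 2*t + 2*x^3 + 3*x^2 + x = 12*t^2*x + 10*t*x^2 + 2*x^3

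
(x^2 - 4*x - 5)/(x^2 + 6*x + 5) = (x - 5)/(x + 5)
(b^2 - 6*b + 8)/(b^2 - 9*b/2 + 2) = 2*(b - 2)/(2*b - 1)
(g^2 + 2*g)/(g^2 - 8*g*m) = (g + 2)/(g - 8*m)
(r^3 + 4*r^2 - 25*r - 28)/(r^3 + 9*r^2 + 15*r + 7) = (r - 4)/(r + 1)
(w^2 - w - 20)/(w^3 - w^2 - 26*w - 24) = (w - 5)/(w^2 - 5*w - 6)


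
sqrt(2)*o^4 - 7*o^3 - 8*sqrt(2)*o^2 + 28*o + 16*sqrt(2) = (o - 2)*(o + 2)*(o - 4*sqrt(2))*(sqrt(2)*o + 1)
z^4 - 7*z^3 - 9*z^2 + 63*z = z*(z - 7)*(z - 3)*(z + 3)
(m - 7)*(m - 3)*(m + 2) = m^3 - 8*m^2 + m + 42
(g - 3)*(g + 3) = g^2 - 9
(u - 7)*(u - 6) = u^2 - 13*u + 42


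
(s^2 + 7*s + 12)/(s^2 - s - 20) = (s + 3)/(s - 5)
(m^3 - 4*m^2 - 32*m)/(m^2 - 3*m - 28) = m*(m - 8)/(m - 7)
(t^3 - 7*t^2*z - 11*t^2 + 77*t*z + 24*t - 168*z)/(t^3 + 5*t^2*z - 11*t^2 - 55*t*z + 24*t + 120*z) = (t - 7*z)/(t + 5*z)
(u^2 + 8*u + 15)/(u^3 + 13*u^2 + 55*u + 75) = 1/(u + 5)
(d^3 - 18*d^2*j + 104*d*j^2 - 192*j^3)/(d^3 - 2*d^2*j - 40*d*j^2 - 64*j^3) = (d^2 - 10*d*j + 24*j^2)/(d^2 + 6*d*j + 8*j^2)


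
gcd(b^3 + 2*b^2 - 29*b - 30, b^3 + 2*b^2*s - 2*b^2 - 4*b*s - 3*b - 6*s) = b + 1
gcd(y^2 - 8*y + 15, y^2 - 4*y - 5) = y - 5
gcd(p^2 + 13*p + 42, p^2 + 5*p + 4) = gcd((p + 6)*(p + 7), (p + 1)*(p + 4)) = 1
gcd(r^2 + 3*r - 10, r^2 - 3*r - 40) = r + 5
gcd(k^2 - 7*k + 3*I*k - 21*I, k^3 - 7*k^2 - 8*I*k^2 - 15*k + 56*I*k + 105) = k - 7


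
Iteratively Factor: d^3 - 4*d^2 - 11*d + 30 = (d - 5)*(d^2 + d - 6) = (d - 5)*(d - 2)*(d + 3)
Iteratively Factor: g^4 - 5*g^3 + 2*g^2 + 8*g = (g - 2)*(g^3 - 3*g^2 - 4*g) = (g - 4)*(g - 2)*(g^2 + g) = g*(g - 4)*(g - 2)*(g + 1)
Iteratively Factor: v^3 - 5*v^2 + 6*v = (v - 2)*(v^2 - 3*v) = (v - 3)*(v - 2)*(v)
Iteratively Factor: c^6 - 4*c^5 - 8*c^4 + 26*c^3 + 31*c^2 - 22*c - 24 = (c - 4)*(c^5 - 8*c^3 - 6*c^2 + 7*c + 6) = (c - 4)*(c - 3)*(c^4 + 3*c^3 + c^2 - 3*c - 2) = (c - 4)*(c - 3)*(c + 1)*(c^3 + 2*c^2 - c - 2) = (c - 4)*(c - 3)*(c + 1)^2*(c^2 + c - 2) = (c - 4)*(c - 3)*(c - 1)*(c + 1)^2*(c + 2)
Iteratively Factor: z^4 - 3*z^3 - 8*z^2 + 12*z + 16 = (z + 1)*(z^3 - 4*z^2 - 4*z + 16) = (z - 2)*(z + 1)*(z^2 - 2*z - 8) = (z - 4)*(z - 2)*(z + 1)*(z + 2)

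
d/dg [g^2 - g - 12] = 2*g - 1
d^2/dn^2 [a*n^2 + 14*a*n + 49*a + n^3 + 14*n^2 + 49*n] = 2*a + 6*n + 28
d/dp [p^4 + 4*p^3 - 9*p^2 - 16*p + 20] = 4*p^3 + 12*p^2 - 18*p - 16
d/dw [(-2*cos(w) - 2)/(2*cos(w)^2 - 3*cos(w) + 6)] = 2*(-4*cos(w) - cos(2*w) + 8)*sin(w)/(-3*cos(w) + cos(2*w) + 7)^2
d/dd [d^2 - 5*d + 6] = 2*d - 5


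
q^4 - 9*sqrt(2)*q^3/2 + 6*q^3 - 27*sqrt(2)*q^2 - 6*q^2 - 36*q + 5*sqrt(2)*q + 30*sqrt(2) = (q + 6)*(q - 5*sqrt(2))*(q - sqrt(2)/2)*(q + sqrt(2))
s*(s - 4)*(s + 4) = s^3 - 16*s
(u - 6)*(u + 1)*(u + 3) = u^3 - 2*u^2 - 21*u - 18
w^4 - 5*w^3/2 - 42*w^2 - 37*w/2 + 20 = (w - 8)*(w - 1/2)*(w + 1)*(w + 5)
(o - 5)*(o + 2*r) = o^2 + 2*o*r - 5*o - 10*r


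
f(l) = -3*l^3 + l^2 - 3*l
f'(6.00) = -315.00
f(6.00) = -630.00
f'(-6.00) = -339.00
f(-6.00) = 702.00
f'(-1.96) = -41.49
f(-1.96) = 32.31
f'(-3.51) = -120.90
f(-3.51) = 152.58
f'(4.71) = -193.24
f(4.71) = -305.41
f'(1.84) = -29.79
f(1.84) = -20.82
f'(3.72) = -120.11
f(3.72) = -151.76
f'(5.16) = -232.31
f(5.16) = -401.02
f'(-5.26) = -262.53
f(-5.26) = 480.04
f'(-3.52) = -121.55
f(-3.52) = 153.79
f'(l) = -9*l^2 + 2*l - 3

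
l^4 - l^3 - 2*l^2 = l^2*(l - 2)*(l + 1)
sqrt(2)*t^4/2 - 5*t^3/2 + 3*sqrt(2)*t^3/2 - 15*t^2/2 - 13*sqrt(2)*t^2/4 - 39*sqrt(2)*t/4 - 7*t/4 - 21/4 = (t + 3)*(t - 7*sqrt(2)/2)*(t + sqrt(2)/2)*(sqrt(2)*t/2 + 1/2)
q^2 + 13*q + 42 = (q + 6)*(q + 7)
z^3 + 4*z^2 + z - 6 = (z - 1)*(z + 2)*(z + 3)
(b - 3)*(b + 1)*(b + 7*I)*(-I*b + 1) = -I*b^4 + 8*b^3 + 2*I*b^3 - 16*b^2 + 10*I*b^2 - 24*b - 14*I*b - 21*I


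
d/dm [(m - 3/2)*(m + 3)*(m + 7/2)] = 3*m^2 + 10*m + 3/4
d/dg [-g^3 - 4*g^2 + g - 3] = -3*g^2 - 8*g + 1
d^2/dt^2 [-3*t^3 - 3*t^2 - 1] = -18*t - 6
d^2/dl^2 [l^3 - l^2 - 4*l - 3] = 6*l - 2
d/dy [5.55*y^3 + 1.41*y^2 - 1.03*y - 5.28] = 16.65*y^2 + 2.82*y - 1.03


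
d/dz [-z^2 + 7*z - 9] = 7 - 2*z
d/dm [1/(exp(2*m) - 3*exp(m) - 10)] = (3 - 2*exp(m))*exp(m)/(-exp(2*m) + 3*exp(m) + 10)^2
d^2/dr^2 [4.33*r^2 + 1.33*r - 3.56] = 8.66000000000000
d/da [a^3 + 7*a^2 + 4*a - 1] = 3*a^2 + 14*a + 4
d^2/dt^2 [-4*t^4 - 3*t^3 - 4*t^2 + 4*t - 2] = -48*t^2 - 18*t - 8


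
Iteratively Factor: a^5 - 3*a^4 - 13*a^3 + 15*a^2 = (a)*(a^4 - 3*a^3 - 13*a^2 + 15*a) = a*(a - 5)*(a^3 + 2*a^2 - 3*a) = a^2*(a - 5)*(a^2 + 2*a - 3) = a^2*(a - 5)*(a - 1)*(a + 3)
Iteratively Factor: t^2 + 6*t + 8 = (t + 4)*(t + 2)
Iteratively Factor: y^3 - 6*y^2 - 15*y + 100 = (y + 4)*(y^2 - 10*y + 25) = (y - 5)*(y + 4)*(y - 5)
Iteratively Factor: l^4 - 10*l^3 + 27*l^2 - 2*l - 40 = (l - 4)*(l^3 - 6*l^2 + 3*l + 10) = (l - 4)*(l + 1)*(l^2 - 7*l + 10) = (l - 5)*(l - 4)*(l + 1)*(l - 2)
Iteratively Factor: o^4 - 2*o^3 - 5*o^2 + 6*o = (o)*(o^3 - 2*o^2 - 5*o + 6) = o*(o + 2)*(o^2 - 4*o + 3) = o*(o - 1)*(o + 2)*(o - 3)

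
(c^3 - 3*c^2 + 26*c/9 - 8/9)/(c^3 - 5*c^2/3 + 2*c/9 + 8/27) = 3*(c - 1)/(3*c + 1)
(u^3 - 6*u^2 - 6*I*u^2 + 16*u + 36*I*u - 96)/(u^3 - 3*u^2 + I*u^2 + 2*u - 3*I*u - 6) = (u^2 - 2*u*(3 + 4*I) + 48*I)/(u^2 - u*(3 + I) + 3*I)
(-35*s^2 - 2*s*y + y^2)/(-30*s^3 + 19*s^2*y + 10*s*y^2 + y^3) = (-7*s + y)/(-6*s^2 + 5*s*y + y^2)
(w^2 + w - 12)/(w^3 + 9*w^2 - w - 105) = (w + 4)/(w^2 + 12*w + 35)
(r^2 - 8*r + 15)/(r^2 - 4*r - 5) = (r - 3)/(r + 1)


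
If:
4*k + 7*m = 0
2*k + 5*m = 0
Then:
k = 0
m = 0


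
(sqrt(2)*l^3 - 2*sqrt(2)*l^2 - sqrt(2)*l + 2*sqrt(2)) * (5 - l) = -sqrt(2)*l^4 + 7*sqrt(2)*l^3 - 9*sqrt(2)*l^2 - 7*sqrt(2)*l + 10*sqrt(2)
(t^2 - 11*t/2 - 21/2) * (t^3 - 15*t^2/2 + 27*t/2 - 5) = t^5 - 13*t^4 + 177*t^3/4 - t^2/2 - 457*t/4 + 105/2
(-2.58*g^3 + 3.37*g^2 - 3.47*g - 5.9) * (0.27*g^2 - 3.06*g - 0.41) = -0.6966*g^5 + 8.8047*g^4 - 10.1913*g^3 + 7.6435*g^2 + 19.4767*g + 2.419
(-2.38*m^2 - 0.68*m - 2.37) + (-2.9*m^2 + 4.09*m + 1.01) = -5.28*m^2 + 3.41*m - 1.36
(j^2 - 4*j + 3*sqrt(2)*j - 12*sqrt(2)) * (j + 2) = j^3 - 2*j^2 + 3*sqrt(2)*j^2 - 6*sqrt(2)*j - 8*j - 24*sqrt(2)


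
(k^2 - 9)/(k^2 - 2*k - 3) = (k + 3)/(k + 1)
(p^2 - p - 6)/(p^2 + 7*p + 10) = (p - 3)/(p + 5)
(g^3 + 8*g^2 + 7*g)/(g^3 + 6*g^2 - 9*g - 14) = g/(g - 2)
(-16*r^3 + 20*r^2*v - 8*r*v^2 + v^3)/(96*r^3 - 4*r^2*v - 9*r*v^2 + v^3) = (-4*r^2 + 4*r*v - v^2)/(24*r^2 + 5*r*v - v^2)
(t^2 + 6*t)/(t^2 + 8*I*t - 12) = t*(t + 6)/(t^2 + 8*I*t - 12)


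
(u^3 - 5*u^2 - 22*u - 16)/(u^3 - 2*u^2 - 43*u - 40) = (u + 2)/(u + 5)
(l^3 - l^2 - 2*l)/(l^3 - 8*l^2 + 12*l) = (l + 1)/(l - 6)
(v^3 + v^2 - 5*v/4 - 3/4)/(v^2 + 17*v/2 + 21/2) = (2*v^2 - v - 1)/(2*(v + 7))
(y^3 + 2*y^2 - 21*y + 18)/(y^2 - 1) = (y^2 + 3*y - 18)/(y + 1)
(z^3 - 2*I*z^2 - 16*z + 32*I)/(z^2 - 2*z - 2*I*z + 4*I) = (z^2 - 16)/(z - 2)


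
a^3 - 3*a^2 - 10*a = a*(a - 5)*(a + 2)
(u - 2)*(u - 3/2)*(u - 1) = u^3 - 9*u^2/2 + 13*u/2 - 3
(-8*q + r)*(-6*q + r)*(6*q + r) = 288*q^3 - 36*q^2*r - 8*q*r^2 + r^3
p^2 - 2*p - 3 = (p - 3)*(p + 1)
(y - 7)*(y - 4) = y^2 - 11*y + 28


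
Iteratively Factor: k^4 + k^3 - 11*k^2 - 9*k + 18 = (k - 3)*(k^3 + 4*k^2 + k - 6) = (k - 3)*(k - 1)*(k^2 + 5*k + 6) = (k - 3)*(k - 1)*(k + 3)*(k + 2)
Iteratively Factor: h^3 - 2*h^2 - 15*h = (h)*(h^2 - 2*h - 15) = h*(h + 3)*(h - 5)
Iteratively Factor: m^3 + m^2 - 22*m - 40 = (m + 2)*(m^2 - m - 20) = (m + 2)*(m + 4)*(m - 5)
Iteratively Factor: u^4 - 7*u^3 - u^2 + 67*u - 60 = (u - 5)*(u^3 - 2*u^2 - 11*u + 12) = (u - 5)*(u + 3)*(u^2 - 5*u + 4) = (u - 5)*(u - 4)*(u + 3)*(u - 1)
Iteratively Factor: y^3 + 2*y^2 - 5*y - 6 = (y + 3)*(y^2 - y - 2) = (y - 2)*(y + 3)*(y + 1)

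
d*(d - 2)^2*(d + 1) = d^4 - 3*d^3 + 4*d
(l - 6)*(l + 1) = l^2 - 5*l - 6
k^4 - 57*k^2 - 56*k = k*(k - 8)*(k + 1)*(k + 7)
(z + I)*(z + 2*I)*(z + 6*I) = z^3 + 9*I*z^2 - 20*z - 12*I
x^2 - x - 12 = (x - 4)*(x + 3)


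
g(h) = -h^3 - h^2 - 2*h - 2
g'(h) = -3*h^2 - 2*h - 2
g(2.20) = -21.89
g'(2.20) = -20.92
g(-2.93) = 20.43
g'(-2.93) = -21.89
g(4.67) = -135.00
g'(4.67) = -76.77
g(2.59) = -31.26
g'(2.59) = -27.30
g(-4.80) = 95.15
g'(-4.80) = -61.52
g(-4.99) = 107.33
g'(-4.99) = -66.72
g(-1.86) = 4.70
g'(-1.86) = -8.66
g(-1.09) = 0.29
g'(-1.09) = -3.38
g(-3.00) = 22.00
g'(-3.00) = -23.00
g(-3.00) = 22.00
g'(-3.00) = -23.00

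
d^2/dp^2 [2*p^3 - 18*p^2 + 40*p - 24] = 12*p - 36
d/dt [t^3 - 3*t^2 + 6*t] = 3*t^2 - 6*t + 6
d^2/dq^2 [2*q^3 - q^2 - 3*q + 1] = 12*q - 2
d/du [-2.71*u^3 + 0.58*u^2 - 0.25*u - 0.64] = -8.13*u^2 + 1.16*u - 0.25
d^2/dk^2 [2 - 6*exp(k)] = -6*exp(k)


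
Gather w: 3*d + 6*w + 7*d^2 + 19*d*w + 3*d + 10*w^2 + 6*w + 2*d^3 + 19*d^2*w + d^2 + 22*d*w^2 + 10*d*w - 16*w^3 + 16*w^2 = 2*d^3 + 8*d^2 + 6*d - 16*w^3 + w^2*(22*d + 26) + w*(19*d^2 + 29*d + 12)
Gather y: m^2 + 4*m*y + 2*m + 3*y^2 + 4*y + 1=m^2 + 2*m + 3*y^2 + y*(4*m + 4) + 1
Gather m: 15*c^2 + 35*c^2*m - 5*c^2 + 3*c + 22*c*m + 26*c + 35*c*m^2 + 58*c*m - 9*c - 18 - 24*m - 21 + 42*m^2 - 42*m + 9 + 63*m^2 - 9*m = 10*c^2 + 20*c + m^2*(35*c + 105) + m*(35*c^2 + 80*c - 75) - 30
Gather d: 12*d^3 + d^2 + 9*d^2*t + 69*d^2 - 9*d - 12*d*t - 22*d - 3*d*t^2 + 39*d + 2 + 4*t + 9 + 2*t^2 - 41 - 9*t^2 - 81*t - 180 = 12*d^3 + d^2*(9*t + 70) + d*(-3*t^2 - 12*t + 8) - 7*t^2 - 77*t - 210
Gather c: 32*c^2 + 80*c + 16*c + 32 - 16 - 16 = 32*c^2 + 96*c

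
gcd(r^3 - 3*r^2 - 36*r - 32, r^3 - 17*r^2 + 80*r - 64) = r - 8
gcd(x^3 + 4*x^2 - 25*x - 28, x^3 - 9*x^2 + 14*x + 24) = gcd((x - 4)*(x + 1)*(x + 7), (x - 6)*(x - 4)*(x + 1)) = x^2 - 3*x - 4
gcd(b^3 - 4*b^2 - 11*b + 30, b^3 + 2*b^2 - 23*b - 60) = b^2 - 2*b - 15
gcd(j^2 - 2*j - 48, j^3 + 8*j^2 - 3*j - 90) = j + 6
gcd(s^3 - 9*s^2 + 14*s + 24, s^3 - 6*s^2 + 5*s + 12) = s^2 - 3*s - 4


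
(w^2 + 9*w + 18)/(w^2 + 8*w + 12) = (w + 3)/(w + 2)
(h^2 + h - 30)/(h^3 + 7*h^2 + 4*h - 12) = (h - 5)/(h^2 + h - 2)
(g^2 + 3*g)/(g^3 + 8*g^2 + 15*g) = 1/(g + 5)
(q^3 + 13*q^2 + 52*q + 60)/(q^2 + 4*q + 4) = (q^2 + 11*q + 30)/(q + 2)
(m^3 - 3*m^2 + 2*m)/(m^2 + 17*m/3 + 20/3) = 3*m*(m^2 - 3*m + 2)/(3*m^2 + 17*m + 20)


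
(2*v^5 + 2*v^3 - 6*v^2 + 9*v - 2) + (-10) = 2*v^5 + 2*v^3 - 6*v^2 + 9*v - 12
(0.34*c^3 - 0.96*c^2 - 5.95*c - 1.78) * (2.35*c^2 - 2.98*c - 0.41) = 0.799*c^5 - 3.2692*c^4 - 11.2611*c^3 + 13.9416*c^2 + 7.7439*c + 0.7298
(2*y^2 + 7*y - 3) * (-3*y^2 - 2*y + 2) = -6*y^4 - 25*y^3 - y^2 + 20*y - 6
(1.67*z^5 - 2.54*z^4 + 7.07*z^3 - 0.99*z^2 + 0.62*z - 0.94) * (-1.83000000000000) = -3.0561*z^5 + 4.6482*z^4 - 12.9381*z^3 + 1.8117*z^2 - 1.1346*z + 1.7202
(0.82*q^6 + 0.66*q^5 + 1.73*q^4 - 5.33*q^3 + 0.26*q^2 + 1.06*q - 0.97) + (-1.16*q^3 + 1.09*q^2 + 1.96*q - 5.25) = 0.82*q^6 + 0.66*q^5 + 1.73*q^4 - 6.49*q^3 + 1.35*q^2 + 3.02*q - 6.22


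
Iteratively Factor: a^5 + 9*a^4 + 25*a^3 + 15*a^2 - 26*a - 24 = (a + 3)*(a^4 + 6*a^3 + 7*a^2 - 6*a - 8) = (a + 3)*(a + 4)*(a^3 + 2*a^2 - a - 2) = (a - 1)*(a + 3)*(a + 4)*(a^2 + 3*a + 2) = (a - 1)*(a + 2)*(a + 3)*(a + 4)*(a + 1)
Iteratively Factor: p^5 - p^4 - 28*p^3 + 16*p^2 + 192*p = (p + 4)*(p^4 - 5*p^3 - 8*p^2 + 48*p) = p*(p + 4)*(p^3 - 5*p^2 - 8*p + 48) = p*(p + 3)*(p + 4)*(p^2 - 8*p + 16) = p*(p - 4)*(p + 3)*(p + 4)*(p - 4)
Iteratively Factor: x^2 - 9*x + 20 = (x - 5)*(x - 4)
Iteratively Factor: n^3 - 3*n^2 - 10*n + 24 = (n + 3)*(n^2 - 6*n + 8) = (n - 2)*(n + 3)*(n - 4)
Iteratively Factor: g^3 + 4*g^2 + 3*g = (g + 3)*(g^2 + g) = (g + 1)*(g + 3)*(g)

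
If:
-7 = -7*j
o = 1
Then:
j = 1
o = 1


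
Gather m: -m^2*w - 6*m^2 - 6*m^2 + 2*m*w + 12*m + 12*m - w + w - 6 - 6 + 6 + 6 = m^2*(-w - 12) + m*(2*w + 24)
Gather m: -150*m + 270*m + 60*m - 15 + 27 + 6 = 180*m + 18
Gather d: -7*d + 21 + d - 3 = 18 - 6*d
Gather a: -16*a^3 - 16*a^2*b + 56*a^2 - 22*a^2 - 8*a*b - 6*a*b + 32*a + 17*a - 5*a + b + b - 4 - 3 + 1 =-16*a^3 + a^2*(34 - 16*b) + a*(44 - 14*b) + 2*b - 6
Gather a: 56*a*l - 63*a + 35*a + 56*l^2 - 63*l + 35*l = a*(56*l - 28) + 56*l^2 - 28*l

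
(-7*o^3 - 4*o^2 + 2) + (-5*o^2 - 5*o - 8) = -7*o^3 - 9*o^2 - 5*o - 6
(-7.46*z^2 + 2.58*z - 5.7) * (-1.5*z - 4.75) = 11.19*z^3 + 31.565*z^2 - 3.705*z + 27.075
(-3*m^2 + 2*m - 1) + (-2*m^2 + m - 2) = -5*m^2 + 3*m - 3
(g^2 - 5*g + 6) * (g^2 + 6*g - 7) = g^4 + g^3 - 31*g^2 + 71*g - 42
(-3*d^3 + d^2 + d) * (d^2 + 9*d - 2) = -3*d^5 - 26*d^4 + 16*d^3 + 7*d^2 - 2*d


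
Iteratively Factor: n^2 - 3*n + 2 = (n - 2)*(n - 1)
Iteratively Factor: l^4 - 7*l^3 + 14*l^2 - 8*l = (l)*(l^3 - 7*l^2 + 14*l - 8) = l*(l - 1)*(l^2 - 6*l + 8) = l*(l - 4)*(l - 1)*(l - 2)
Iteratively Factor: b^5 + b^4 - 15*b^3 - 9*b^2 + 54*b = (b - 2)*(b^4 + 3*b^3 - 9*b^2 - 27*b) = (b - 2)*(b + 3)*(b^3 - 9*b) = b*(b - 2)*(b + 3)*(b^2 - 9) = b*(b - 3)*(b - 2)*(b + 3)*(b + 3)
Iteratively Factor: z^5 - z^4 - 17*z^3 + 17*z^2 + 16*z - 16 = (z - 1)*(z^4 - 17*z^2 + 16) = (z - 1)^2*(z^3 + z^2 - 16*z - 16) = (z - 1)^2*(z + 1)*(z^2 - 16) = (z - 1)^2*(z + 1)*(z + 4)*(z - 4)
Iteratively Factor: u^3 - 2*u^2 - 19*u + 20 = (u - 1)*(u^2 - u - 20) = (u - 5)*(u - 1)*(u + 4)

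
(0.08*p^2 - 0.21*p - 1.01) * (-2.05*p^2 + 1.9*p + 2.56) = -0.164*p^4 + 0.5825*p^3 + 1.8763*p^2 - 2.4566*p - 2.5856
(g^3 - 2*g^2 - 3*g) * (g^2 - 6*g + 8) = g^5 - 8*g^4 + 17*g^3 + 2*g^2 - 24*g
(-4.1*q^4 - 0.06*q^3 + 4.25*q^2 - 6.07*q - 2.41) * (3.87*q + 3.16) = -15.867*q^5 - 13.1882*q^4 + 16.2579*q^3 - 10.0609*q^2 - 28.5079*q - 7.6156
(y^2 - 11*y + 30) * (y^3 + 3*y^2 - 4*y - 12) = y^5 - 8*y^4 - 7*y^3 + 122*y^2 + 12*y - 360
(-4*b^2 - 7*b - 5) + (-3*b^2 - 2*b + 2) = -7*b^2 - 9*b - 3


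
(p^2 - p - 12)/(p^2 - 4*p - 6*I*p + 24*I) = (p + 3)/(p - 6*I)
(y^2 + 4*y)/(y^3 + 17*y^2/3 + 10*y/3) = 3*(y + 4)/(3*y^2 + 17*y + 10)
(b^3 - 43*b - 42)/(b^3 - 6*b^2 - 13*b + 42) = (b^2 + 7*b + 6)/(b^2 + b - 6)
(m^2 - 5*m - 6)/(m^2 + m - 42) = (m + 1)/(m + 7)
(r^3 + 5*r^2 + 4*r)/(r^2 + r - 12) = r*(r + 1)/(r - 3)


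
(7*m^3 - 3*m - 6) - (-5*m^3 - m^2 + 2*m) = 12*m^3 + m^2 - 5*m - 6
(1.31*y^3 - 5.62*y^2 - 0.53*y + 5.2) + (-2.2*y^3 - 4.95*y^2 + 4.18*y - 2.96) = -0.89*y^3 - 10.57*y^2 + 3.65*y + 2.24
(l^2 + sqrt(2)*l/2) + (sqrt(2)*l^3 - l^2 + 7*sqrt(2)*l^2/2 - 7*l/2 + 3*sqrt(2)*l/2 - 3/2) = sqrt(2)*l^3 + 7*sqrt(2)*l^2/2 - 7*l/2 + 2*sqrt(2)*l - 3/2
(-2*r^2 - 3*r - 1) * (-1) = 2*r^2 + 3*r + 1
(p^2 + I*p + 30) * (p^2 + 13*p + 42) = p^4 + 13*p^3 + I*p^3 + 72*p^2 + 13*I*p^2 + 390*p + 42*I*p + 1260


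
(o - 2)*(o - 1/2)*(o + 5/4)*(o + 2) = o^4 + 3*o^3/4 - 37*o^2/8 - 3*o + 5/2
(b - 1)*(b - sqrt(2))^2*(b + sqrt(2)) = b^4 - sqrt(2)*b^3 - b^3 - 2*b^2 + sqrt(2)*b^2 + 2*b + 2*sqrt(2)*b - 2*sqrt(2)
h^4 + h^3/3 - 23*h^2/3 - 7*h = h*(h - 3)*(h + 1)*(h + 7/3)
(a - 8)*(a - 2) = a^2 - 10*a + 16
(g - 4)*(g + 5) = g^2 + g - 20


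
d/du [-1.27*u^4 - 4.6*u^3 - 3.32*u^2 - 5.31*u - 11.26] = -5.08*u^3 - 13.8*u^2 - 6.64*u - 5.31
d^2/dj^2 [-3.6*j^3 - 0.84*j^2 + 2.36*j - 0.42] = -21.6*j - 1.68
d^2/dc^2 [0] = 0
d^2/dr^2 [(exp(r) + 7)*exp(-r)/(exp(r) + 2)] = (exp(3*r) + 26*exp(2*r) + 42*exp(r) + 28)*exp(-r)/(exp(3*r) + 6*exp(2*r) + 12*exp(r) + 8)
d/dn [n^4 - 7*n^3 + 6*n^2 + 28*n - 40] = 4*n^3 - 21*n^2 + 12*n + 28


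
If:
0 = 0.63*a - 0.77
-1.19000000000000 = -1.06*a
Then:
No Solution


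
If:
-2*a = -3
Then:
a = 3/2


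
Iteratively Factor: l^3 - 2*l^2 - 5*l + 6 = (l - 1)*(l^2 - l - 6) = (l - 1)*(l + 2)*(l - 3)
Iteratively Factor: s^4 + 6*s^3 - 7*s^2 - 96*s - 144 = (s + 3)*(s^3 + 3*s^2 - 16*s - 48) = (s - 4)*(s + 3)*(s^2 + 7*s + 12) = (s - 4)*(s + 3)*(s + 4)*(s + 3)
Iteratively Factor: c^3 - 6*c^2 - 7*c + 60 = (c - 5)*(c^2 - c - 12) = (c - 5)*(c + 3)*(c - 4)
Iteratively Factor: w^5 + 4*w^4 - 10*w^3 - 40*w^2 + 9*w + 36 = (w - 1)*(w^4 + 5*w^3 - 5*w^2 - 45*w - 36) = (w - 1)*(w + 1)*(w^3 + 4*w^2 - 9*w - 36) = (w - 1)*(w + 1)*(w + 4)*(w^2 - 9) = (w - 1)*(w + 1)*(w + 3)*(w + 4)*(w - 3)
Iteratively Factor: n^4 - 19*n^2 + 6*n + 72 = (n - 3)*(n^3 + 3*n^2 - 10*n - 24) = (n - 3)*(n + 2)*(n^2 + n - 12) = (n - 3)^2*(n + 2)*(n + 4)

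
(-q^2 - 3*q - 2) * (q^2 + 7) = -q^4 - 3*q^3 - 9*q^2 - 21*q - 14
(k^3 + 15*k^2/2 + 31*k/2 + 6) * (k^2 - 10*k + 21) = k^5 - 5*k^4/2 - 77*k^3/2 + 17*k^2/2 + 531*k/2 + 126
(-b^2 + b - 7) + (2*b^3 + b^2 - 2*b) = 2*b^3 - b - 7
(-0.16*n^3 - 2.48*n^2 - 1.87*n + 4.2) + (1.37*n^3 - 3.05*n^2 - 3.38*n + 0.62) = 1.21*n^3 - 5.53*n^2 - 5.25*n + 4.82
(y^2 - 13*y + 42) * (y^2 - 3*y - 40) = y^4 - 16*y^3 + 41*y^2 + 394*y - 1680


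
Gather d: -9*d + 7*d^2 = 7*d^2 - 9*d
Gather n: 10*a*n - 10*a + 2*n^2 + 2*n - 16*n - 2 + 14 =-10*a + 2*n^2 + n*(10*a - 14) + 12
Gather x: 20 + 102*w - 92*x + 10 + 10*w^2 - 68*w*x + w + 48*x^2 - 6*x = 10*w^2 + 103*w + 48*x^2 + x*(-68*w - 98) + 30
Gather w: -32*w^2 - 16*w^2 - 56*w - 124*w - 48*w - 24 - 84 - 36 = -48*w^2 - 228*w - 144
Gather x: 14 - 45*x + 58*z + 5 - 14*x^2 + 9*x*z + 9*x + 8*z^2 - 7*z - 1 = -14*x^2 + x*(9*z - 36) + 8*z^2 + 51*z + 18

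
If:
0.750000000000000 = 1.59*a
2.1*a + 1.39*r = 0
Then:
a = 0.47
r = -0.71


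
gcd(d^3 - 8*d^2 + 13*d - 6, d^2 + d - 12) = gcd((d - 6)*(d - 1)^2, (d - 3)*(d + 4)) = 1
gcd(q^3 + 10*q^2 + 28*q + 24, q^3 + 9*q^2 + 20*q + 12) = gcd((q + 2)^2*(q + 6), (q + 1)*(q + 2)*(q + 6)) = q^2 + 8*q + 12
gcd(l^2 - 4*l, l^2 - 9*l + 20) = l - 4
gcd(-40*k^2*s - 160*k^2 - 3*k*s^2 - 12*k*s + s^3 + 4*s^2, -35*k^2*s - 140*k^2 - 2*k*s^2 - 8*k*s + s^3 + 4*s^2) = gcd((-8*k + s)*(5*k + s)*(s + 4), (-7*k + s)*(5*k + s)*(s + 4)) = 5*k*s + 20*k + s^2 + 4*s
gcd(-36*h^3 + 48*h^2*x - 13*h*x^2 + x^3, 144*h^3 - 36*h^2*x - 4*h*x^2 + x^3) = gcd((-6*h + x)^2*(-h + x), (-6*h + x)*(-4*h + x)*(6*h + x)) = -6*h + x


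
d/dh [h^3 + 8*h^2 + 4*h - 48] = 3*h^2 + 16*h + 4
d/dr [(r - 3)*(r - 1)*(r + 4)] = 3*r^2 - 13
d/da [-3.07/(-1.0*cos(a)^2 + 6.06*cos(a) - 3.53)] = (6.14*cos(a) - 18.6042)*sin(a)/(1.0*cos(a)^2 - 6.06*cos(a) + 3.53)^2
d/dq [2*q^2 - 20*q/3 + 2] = 4*q - 20/3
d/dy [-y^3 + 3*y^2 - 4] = 3*y*(2 - y)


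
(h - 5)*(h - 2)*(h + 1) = h^3 - 6*h^2 + 3*h + 10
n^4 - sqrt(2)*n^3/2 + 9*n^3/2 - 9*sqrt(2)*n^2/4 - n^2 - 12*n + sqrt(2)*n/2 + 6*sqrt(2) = (n - 3/2)*(n + 2)*(n + 4)*(n - sqrt(2)/2)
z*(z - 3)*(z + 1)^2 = z^4 - z^3 - 5*z^2 - 3*z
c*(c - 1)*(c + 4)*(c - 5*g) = c^4 - 5*c^3*g + 3*c^3 - 15*c^2*g - 4*c^2 + 20*c*g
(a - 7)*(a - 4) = a^2 - 11*a + 28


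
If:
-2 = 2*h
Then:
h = -1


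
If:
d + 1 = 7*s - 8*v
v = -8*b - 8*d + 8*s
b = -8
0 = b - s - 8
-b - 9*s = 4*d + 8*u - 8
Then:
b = -8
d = -19/3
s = -16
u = 139/6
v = -40/3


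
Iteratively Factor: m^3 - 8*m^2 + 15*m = (m - 3)*(m^2 - 5*m) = m*(m - 3)*(m - 5)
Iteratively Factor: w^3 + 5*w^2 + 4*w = (w + 1)*(w^2 + 4*w) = w*(w + 1)*(w + 4)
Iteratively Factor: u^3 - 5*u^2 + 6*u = (u)*(u^2 - 5*u + 6) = u*(u - 2)*(u - 3)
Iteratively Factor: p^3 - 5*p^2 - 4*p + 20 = (p - 2)*(p^2 - 3*p - 10) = (p - 5)*(p - 2)*(p + 2)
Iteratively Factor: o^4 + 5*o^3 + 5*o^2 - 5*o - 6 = (o - 1)*(o^3 + 6*o^2 + 11*o + 6) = (o - 1)*(o + 1)*(o^2 + 5*o + 6) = (o - 1)*(o + 1)*(o + 3)*(o + 2)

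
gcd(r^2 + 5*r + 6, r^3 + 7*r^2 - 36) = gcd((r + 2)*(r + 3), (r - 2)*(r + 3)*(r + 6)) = r + 3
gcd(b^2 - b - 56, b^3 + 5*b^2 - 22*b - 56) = b + 7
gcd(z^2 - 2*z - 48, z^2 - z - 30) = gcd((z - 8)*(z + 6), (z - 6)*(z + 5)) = 1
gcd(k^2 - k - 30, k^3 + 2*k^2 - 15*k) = k + 5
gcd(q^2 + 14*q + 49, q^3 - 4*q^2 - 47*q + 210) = q + 7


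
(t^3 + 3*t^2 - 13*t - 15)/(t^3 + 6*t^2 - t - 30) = (t^2 - 2*t - 3)/(t^2 + t - 6)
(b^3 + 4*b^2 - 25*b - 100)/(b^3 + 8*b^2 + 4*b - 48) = (b^2 - 25)/(b^2 + 4*b - 12)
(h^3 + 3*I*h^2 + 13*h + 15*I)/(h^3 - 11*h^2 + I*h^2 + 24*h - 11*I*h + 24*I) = (h^2 + 2*I*h + 15)/(h^2 - 11*h + 24)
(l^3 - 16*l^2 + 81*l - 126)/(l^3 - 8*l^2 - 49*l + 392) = (l^2 - 9*l + 18)/(l^2 - l - 56)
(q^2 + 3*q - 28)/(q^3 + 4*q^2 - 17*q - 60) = (q + 7)/(q^2 + 8*q + 15)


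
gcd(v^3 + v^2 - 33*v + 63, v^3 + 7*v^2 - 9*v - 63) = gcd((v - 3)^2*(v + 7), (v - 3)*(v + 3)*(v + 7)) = v^2 + 4*v - 21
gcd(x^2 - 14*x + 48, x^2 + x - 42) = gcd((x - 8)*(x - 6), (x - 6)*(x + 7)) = x - 6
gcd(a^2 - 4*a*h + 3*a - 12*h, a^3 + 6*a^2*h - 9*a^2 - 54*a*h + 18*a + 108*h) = 1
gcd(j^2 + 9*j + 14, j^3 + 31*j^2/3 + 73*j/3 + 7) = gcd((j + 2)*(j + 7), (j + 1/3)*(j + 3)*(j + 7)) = j + 7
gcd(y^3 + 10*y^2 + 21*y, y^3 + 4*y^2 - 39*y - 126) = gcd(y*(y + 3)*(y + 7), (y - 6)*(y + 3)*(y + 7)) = y^2 + 10*y + 21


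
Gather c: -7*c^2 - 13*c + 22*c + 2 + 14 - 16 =-7*c^2 + 9*c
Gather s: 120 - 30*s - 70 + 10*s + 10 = 60 - 20*s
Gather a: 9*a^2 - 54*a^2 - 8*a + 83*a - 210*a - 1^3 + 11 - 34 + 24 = -45*a^2 - 135*a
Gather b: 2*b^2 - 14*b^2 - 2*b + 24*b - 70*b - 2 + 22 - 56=-12*b^2 - 48*b - 36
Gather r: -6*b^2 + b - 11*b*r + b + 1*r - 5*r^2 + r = -6*b^2 + 2*b - 5*r^2 + r*(2 - 11*b)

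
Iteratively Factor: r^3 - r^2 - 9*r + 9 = (r - 3)*(r^2 + 2*r - 3) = (r - 3)*(r + 3)*(r - 1)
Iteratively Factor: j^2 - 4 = (j + 2)*(j - 2)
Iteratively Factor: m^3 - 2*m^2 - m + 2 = (m - 1)*(m^2 - m - 2) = (m - 2)*(m - 1)*(m + 1)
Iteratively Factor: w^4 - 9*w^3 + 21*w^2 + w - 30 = (w - 3)*(w^3 - 6*w^2 + 3*w + 10) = (w - 3)*(w + 1)*(w^2 - 7*w + 10) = (w - 3)*(w - 2)*(w + 1)*(w - 5)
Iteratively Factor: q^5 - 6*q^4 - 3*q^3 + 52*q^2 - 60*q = (q + 3)*(q^4 - 9*q^3 + 24*q^2 - 20*q) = (q - 5)*(q + 3)*(q^3 - 4*q^2 + 4*q) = (q - 5)*(q - 2)*(q + 3)*(q^2 - 2*q) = (q - 5)*(q - 2)^2*(q + 3)*(q)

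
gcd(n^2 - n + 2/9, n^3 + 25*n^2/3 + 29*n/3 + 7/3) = 1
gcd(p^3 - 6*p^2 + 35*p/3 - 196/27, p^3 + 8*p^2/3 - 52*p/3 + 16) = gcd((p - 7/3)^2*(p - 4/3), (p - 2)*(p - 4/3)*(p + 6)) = p - 4/3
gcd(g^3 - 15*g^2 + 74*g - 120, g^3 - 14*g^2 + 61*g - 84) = g - 4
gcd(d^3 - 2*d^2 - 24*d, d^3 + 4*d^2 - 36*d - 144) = d^2 - 2*d - 24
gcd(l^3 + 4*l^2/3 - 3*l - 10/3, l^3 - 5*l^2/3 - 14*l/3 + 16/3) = l + 2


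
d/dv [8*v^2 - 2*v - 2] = 16*v - 2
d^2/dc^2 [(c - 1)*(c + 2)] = 2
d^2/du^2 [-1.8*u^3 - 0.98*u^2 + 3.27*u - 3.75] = -10.8*u - 1.96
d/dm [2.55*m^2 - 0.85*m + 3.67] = 5.1*m - 0.85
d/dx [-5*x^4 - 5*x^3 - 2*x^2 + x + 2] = -20*x^3 - 15*x^2 - 4*x + 1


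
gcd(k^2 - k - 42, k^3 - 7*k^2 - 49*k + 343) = k - 7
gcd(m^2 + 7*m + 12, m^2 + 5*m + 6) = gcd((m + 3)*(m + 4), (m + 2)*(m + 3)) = m + 3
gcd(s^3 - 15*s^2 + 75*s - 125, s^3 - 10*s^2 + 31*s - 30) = s - 5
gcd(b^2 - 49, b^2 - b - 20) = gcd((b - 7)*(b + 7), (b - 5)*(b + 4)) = 1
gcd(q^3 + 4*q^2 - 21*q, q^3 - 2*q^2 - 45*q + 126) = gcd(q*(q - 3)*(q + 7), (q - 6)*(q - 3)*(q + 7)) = q^2 + 4*q - 21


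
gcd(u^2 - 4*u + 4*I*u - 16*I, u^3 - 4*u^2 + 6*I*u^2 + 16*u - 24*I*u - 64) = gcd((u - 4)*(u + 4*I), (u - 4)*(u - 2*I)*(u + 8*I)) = u - 4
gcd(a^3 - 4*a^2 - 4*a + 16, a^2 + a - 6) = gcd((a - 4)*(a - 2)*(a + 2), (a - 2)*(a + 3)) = a - 2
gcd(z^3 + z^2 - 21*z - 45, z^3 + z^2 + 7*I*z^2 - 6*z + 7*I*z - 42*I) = z + 3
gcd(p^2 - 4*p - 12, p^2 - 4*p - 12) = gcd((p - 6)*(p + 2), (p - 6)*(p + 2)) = p^2 - 4*p - 12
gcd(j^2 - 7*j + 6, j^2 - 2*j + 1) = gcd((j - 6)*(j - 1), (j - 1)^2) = j - 1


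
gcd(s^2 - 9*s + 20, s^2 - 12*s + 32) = s - 4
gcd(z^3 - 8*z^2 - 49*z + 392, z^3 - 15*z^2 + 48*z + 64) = z - 8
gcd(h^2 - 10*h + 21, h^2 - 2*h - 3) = h - 3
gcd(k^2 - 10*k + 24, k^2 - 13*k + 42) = k - 6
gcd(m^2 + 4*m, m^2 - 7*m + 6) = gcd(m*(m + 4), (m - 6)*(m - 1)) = 1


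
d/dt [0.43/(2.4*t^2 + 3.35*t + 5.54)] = (-2.064*t - 1.4405)/(2.4*t^2 + 3.35*t + 5.54)^2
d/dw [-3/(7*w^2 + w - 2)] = 3*(14*w + 1)/(7*w^2 + w - 2)^2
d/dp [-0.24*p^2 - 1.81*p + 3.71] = -0.48*p - 1.81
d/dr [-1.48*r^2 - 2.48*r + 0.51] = -2.96*r - 2.48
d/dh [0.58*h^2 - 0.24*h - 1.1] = 1.16*h - 0.24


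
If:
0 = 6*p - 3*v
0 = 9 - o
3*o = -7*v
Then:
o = 9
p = -27/14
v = -27/7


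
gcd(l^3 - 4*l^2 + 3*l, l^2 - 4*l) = l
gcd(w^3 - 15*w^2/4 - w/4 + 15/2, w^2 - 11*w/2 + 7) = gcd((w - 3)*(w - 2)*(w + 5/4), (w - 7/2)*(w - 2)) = w - 2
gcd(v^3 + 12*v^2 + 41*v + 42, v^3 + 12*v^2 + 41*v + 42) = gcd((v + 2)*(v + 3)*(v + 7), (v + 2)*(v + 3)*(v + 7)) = v^3 + 12*v^2 + 41*v + 42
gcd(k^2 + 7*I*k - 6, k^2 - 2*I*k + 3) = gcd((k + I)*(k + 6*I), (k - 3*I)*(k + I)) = k + I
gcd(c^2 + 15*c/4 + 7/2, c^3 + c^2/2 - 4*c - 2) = c + 2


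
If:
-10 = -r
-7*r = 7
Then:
No Solution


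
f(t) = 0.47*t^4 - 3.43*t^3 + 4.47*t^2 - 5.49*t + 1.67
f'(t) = 1.88*t^3 - 10.29*t^2 + 8.94*t - 5.49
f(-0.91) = 13.27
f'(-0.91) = -23.56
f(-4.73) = 725.88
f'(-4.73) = -476.94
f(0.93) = -1.98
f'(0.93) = -4.56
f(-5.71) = 1316.94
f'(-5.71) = -742.03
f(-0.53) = 6.38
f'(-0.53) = -13.40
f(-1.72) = 45.90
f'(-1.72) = -60.88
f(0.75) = -1.23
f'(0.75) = -3.78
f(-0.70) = 8.99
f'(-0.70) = -17.43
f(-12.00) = 16384.19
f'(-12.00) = -4843.17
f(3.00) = -29.11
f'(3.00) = -20.52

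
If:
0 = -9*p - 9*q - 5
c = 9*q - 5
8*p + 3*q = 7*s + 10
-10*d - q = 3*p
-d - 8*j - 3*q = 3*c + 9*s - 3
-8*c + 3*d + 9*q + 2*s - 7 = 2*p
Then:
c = -2435/4328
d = 10333/38952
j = 240377/77904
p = -13615/12984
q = 19205/38952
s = -10455/4328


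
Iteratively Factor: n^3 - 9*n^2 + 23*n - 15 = (n - 5)*(n^2 - 4*n + 3) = (n - 5)*(n - 3)*(n - 1)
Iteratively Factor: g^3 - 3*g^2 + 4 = (g - 2)*(g^2 - g - 2) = (g - 2)^2*(g + 1)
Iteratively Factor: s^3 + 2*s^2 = (s)*(s^2 + 2*s) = s*(s + 2)*(s)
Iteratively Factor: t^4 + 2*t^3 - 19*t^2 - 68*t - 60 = (t + 2)*(t^3 - 19*t - 30) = (t + 2)^2*(t^2 - 2*t - 15) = (t + 2)^2*(t + 3)*(t - 5)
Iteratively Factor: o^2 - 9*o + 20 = (o - 4)*(o - 5)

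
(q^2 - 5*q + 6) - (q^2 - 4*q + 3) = 3 - q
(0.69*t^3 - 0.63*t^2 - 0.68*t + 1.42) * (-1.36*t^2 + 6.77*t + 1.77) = -0.9384*t^5 + 5.5281*t^4 - 2.119*t^3 - 7.6499*t^2 + 8.4098*t + 2.5134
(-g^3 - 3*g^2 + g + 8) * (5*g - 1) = -5*g^4 - 14*g^3 + 8*g^2 + 39*g - 8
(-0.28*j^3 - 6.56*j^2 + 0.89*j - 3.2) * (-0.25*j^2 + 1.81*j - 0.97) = 0.07*j^5 + 1.1332*j^4 - 11.8245*j^3 + 8.7741*j^2 - 6.6553*j + 3.104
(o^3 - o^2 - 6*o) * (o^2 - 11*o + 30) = o^5 - 12*o^4 + 35*o^3 + 36*o^2 - 180*o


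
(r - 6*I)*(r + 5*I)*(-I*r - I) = -I*r^3 - r^2 - I*r^2 - r - 30*I*r - 30*I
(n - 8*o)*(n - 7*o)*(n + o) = n^3 - 14*n^2*o + 41*n*o^2 + 56*o^3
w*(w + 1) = w^2 + w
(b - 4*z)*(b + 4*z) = b^2 - 16*z^2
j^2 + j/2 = j*(j + 1/2)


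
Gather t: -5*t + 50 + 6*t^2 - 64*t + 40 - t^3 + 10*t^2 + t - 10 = -t^3 + 16*t^2 - 68*t + 80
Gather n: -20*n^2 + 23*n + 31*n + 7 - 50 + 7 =-20*n^2 + 54*n - 36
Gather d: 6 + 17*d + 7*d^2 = 7*d^2 + 17*d + 6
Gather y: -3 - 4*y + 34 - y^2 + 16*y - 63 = -y^2 + 12*y - 32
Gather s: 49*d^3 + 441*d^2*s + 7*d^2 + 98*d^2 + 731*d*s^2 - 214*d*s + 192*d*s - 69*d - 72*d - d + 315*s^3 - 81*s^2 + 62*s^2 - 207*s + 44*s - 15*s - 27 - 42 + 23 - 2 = 49*d^3 + 105*d^2 - 142*d + 315*s^3 + s^2*(731*d - 19) + s*(441*d^2 - 22*d - 178) - 48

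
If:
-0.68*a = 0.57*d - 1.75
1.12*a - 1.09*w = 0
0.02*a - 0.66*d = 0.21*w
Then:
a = 3.43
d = -1.02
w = 3.52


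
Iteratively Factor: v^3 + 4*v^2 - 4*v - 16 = (v + 2)*(v^2 + 2*v - 8) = (v - 2)*(v + 2)*(v + 4)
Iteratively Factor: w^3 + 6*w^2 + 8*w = (w)*(w^2 + 6*w + 8) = w*(w + 2)*(w + 4)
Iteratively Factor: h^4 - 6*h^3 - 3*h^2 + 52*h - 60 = (h - 5)*(h^3 - h^2 - 8*h + 12) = (h - 5)*(h + 3)*(h^2 - 4*h + 4) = (h - 5)*(h - 2)*(h + 3)*(h - 2)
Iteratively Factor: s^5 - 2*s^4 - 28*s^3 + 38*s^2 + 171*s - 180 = (s - 1)*(s^4 - s^3 - 29*s^2 + 9*s + 180) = (s - 1)*(s + 4)*(s^3 - 5*s^2 - 9*s + 45) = (s - 3)*(s - 1)*(s + 4)*(s^2 - 2*s - 15) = (s - 3)*(s - 1)*(s + 3)*(s + 4)*(s - 5)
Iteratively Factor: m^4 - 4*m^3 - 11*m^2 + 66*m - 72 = (m - 3)*(m^3 - m^2 - 14*m + 24) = (m - 3)*(m - 2)*(m^2 + m - 12) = (m - 3)*(m - 2)*(m + 4)*(m - 3)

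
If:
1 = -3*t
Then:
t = -1/3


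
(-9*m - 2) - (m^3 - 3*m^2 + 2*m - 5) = -m^3 + 3*m^2 - 11*m + 3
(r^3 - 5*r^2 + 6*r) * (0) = 0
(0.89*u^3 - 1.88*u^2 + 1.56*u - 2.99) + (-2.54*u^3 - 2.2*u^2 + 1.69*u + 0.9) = -1.65*u^3 - 4.08*u^2 + 3.25*u - 2.09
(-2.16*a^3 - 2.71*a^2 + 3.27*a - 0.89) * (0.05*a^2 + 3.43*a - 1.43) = -0.108*a^5 - 7.5443*a^4 - 6.043*a^3 + 15.0469*a^2 - 7.7288*a + 1.2727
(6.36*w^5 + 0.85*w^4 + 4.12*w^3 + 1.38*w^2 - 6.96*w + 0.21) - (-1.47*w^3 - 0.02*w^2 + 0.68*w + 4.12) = 6.36*w^5 + 0.85*w^4 + 5.59*w^3 + 1.4*w^2 - 7.64*w - 3.91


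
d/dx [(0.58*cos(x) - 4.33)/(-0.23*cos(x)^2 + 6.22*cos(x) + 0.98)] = (-0.1334*cos(x)^2 + 1.9918*cos(x) - 27.501)*sin(x)/(0.0529*cos(x)^4 - 2.8612*cos(x)^3 + 38.2376*cos(x)^2 + 12.1912*cos(x) + 0.9604)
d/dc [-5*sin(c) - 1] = -5*cos(c)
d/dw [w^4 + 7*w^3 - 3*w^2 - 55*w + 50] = 4*w^3 + 21*w^2 - 6*w - 55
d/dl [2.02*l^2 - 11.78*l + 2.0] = 4.04*l - 11.78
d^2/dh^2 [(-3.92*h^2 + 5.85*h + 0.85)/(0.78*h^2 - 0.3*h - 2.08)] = (5.28372*h^3 - 35.056008*h^2 + 55.75284*h - 38.308696)/(0.474552*h^6 - 0.54756*h^5 - 3.585816*h^4 + 2.89332*h^3 + 9.562176*h^2 - 3.89376*h - 8.998912)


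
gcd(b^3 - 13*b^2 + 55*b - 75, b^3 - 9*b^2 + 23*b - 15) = b^2 - 8*b + 15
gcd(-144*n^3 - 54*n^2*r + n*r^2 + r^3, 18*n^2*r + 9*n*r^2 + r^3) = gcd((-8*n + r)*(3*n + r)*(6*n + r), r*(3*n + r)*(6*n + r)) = 18*n^2 + 9*n*r + r^2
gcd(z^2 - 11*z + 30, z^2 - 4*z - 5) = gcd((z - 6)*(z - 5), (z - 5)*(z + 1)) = z - 5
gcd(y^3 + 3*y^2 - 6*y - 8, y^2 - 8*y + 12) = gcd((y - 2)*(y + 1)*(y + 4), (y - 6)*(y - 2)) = y - 2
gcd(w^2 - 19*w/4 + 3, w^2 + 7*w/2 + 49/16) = 1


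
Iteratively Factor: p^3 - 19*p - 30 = (p - 5)*(p^2 + 5*p + 6) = (p - 5)*(p + 3)*(p + 2)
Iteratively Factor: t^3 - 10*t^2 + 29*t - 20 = (t - 5)*(t^2 - 5*t + 4) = (t - 5)*(t - 1)*(t - 4)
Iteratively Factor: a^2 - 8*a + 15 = (a - 5)*(a - 3)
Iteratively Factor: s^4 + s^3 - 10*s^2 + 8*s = (s - 2)*(s^3 + 3*s^2 - 4*s) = s*(s - 2)*(s^2 + 3*s - 4) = s*(s - 2)*(s + 4)*(s - 1)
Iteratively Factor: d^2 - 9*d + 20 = (d - 4)*(d - 5)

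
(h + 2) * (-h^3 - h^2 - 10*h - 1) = -h^4 - 3*h^3 - 12*h^2 - 21*h - 2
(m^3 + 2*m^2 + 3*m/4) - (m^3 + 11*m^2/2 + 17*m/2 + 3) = -7*m^2/2 - 31*m/4 - 3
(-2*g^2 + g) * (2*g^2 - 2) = -4*g^4 + 2*g^3 + 4*g^2 - 2*g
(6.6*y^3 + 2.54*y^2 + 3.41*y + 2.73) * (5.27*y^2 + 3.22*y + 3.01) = 34.782*y^5 + 34.6378*y^4 + 46.0155*y^3 + 33.0127*y^2 + 19.0547*y + 8.2173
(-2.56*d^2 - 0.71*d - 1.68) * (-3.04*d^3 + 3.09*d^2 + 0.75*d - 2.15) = 7.7824*d^5 - 5.752*d^4 + 0.9933*d^3 - 0.2197*d^2 + 0.2665*d + 3.612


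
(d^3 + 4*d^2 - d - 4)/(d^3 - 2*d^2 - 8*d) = (-d^3 - 4*d^2 + d + 4)/(d*(-d^2 + 2*d + 8))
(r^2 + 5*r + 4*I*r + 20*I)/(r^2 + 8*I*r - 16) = (r + 5)/(r + 4*I)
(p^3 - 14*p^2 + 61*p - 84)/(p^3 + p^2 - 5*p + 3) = (p^3 - 14*p^2 + 61*p - 84)/(p^3 + p^2 - 5*p + 3)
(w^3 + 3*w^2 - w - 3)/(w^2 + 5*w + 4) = (w^2 + 2*w - 3)/(w + 4)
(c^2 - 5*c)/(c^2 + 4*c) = (c - 5)/(c + 4)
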